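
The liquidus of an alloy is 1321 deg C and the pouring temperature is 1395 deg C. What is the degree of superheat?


Formula: Superheat = T_pour - T_melt
Superheat = 1395 - 1321 = 74 deg C

74 deg C


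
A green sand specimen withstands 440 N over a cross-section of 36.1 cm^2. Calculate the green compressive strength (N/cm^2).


Formula: Compressive Strength = Force / Area
Strength = 440 N / 36.1 cm^2 = 12.1884 N/cm^2

Final answer: 12.1884 N/cm^2


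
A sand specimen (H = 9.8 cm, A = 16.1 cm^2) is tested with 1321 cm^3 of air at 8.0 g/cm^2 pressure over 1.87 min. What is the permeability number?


Formula: Permeability Number P = (V * H) / (p * A * t)
Numerator: V * H = 1321 * 9.8 = 12945.8
Denominator: p * A * t = 8.0 * 16.1 * 1.87 = 240.856
P = 12945.8 / 240.856 = 53.7491

Answer: 53.7491


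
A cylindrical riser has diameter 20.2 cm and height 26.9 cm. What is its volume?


Formula: V = pi * (D/2)^2 * H  (cylinder volume)
Radius = D/2 = 20.2/2 = 10.1 cm
V = pi * 10.1^2 * 26.9 = 8620.7470 cm^3

Answer: 8620.7470 cm^3


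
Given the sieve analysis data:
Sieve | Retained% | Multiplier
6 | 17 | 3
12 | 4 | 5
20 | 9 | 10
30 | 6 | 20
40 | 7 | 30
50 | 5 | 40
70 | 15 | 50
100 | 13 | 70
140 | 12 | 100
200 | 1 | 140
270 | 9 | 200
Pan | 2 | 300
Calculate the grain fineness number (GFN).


Formula: GFN = sum(pct * multiplier) / sum(pct)
sum(pct * multiplier) = 6091
sum(pct) = 100
GFN = 6091 / 100 = 60.91

Answer: 60.91


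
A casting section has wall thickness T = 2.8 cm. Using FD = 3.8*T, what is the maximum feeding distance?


Formula: FD = 3.8 * T  (riser feeding-distance rule)
FD = 3.8 * 2.8 cm = 10.6400 cm


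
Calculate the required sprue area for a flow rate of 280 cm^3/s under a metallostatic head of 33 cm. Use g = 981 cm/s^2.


Formula: v = sqrt(2*g*h), A = Q/v
Velocity: v = sqrt(2 * 981 * 33) = sqrt(64746) = 254.4524 cm/s
Sprue area: A = Q / v = 280 / 254.4524 = 1.1004 cm^2

Answer: 1.1004 cm^2


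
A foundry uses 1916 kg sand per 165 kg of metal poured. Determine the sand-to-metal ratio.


Formula: Sand-to-Metal Ratio = W_sand / W_metal
Ratio = 1916 kg / 165 kg = 11.6121

Answer: 11.6121


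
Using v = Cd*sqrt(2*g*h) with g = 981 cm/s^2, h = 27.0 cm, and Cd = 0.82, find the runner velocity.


Formula: v = Cd * sqrt(2 * g * h)  (Torricelli with discharge coefficient)
2*g*h = 2 * 981 * 27.0 = 52974.0 cm^2/s^2
sqrt(52974.0) = 230.16081 cm/s
v = 0.82 * 230.16081 = 188.7319 cm/s

Final answer: 188.7319 cm/s


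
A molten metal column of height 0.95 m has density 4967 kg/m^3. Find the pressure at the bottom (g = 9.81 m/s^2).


Formula: P = rho * g * h
rho * g = 4967 * 9.81 = 48726.27 N/m^3
P = 48726.27 * 0.95 = 46289.9565 Pa


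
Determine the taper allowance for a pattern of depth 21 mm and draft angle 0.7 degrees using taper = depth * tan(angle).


Formula: taper = depth * tan(draft_angle)
tan(0.7 deg) = 0.0122179
taper = 21 mm * 0.0122179 = 0.2566 mm

Answer: 0.2566 mm


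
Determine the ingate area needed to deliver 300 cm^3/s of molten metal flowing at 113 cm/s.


Formula: A_ingate = Q / v  (continuity equation)
A = 300 cm^3/s / 113 cm/s = 2.6549 cm^2


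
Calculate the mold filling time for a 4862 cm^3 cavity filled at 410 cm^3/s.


Formula: t_fill = V_mold / Q_flow
t = 4862 cm^3 / 410 cm^3/s = 11.8585 s


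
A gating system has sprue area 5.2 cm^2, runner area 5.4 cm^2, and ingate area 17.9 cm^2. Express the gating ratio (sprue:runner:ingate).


Sprue:Runner:Ingate = 1 : 5.4/5.2 : 17.9/5.2 = 1:1.04:3.44

1:1.04:3.44


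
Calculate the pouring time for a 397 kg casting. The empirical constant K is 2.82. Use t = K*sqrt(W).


Formula: t = K * sqrt(W)
sqrt(W) = sqrt(397) = 19.92486
t = 2.82 * 19.92486 = 56.1881 s

Answer: 56.1881 s


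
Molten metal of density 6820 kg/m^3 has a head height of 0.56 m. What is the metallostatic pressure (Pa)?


Formula: P = rho * g * h
rho * g = 6820 * 9.81 = 66904.2 N/m^3
P = 66904.2 * 0.56 = 37466.3520 Pa


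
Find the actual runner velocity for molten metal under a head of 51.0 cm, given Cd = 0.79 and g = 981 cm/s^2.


Formula: v = Cd * sqrt(2 * g * h)  (Torricelli with discharge coefficient)
2*g*h = 2 * 981 * 51.0 = 100062.0 cm^2/s^2
sqrt(100062.0) = 316.32578 cm/s
v = 0.79 * 316.32578 = 249.8974 cm/s

Final answer: 249.8974 cm/s


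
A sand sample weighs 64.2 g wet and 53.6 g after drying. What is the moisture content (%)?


Formula: MC = (W_wet - W_dry) / W_wet * 100
Water mass = 64.2 - 53.6 = 10.6 g
MC = 10.6 / 64.2 * 100 = 16.5109%

16.5109%


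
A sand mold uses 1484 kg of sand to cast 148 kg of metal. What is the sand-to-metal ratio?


Formula: Sand-to-Metal Ratio = W_sand / W_metal
Ratio = 1484 kg / 148 kg = 10.0270

Answer: 10.0270


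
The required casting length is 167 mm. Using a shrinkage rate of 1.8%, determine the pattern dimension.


Formula: L_pattern = L_casting * (1 + shrinkage_rate/100)
Shrinkage factor = 1 + 1.8/100 = 1.018
L_pattern = 167 mm * 1.018 = 170.0060 mm

Answer: 170.0060 mm


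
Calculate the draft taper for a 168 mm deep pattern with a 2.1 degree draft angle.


Formula: taper = depth * tan(draft_angle)
tan(2.1 deg) = 0.0366683
taper = 168 mm * 0.0366683 = 6.1603 mm

Answer: 6.1603 mm


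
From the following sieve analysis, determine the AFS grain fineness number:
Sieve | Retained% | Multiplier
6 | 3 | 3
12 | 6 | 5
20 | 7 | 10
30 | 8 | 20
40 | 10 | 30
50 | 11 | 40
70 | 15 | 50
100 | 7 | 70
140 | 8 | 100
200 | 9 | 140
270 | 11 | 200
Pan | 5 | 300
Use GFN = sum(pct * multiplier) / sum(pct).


Formula: GFN = sum(pct * multiplier) / sum(pct)
sum(pct * multiplier) = 8009
sum(pct) = 100
GFN = 8009 / 100 = 80.09


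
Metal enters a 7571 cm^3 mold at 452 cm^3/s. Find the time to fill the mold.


Formula: t_fill = V_mold / Q_flow
t = 7571 cm^3 / 452 cm^3/s = 16.7500 s

Final answer: 16.7500 s


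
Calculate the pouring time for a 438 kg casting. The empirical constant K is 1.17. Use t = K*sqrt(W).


Formula: t = K * sqrt(W)
sqrt(W) = sqrt(438) = 20.92845
t = 1.17 * 20.92845 = 24.4863 s

Final answer: 24.4863 s


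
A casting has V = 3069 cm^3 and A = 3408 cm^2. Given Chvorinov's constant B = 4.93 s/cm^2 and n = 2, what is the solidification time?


Formula: t_s = B * (V/A)^n  (Chvorinov's rule, n=2)
Modulus M = V/A = 3069/3408 = 0.900528 cm
M^2 = 0.900528^2 = 0.810951 cm^2
t_s = 4.93 * 0.810951 = 3.9980 s

Final answer: 3.9980 s


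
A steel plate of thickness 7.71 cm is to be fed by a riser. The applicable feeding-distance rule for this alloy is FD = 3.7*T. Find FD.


Formula: FD = 3.7 * T  (riser feeding-distance rule)
FD = 3.7 * 7.71 cm = 28.5270 cm

28.5270 cm


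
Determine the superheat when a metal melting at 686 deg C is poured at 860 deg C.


Formula: Superheat = T_pour - T_melt
Superheat = 860 - 686 = 174 deg C


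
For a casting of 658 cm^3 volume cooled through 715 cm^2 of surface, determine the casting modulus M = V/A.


Formula: Casting Modulus M = V / A
M = 658 cm^3 / 715 cm^2 = 0.9203 cm

Answer: 0.9203 cm


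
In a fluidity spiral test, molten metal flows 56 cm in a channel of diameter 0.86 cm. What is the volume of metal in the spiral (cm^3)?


Formula: V = pi * (d/2)^2 * L  (cylinder volume)
Radius = 0.86/2 = 0.43 cm
V = pi * 0.43^2 * 56 = 32.5293 cm^3

Final answer: 32.5293 cm^3


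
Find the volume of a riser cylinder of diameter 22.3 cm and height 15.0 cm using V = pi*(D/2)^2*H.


Formula: V = pi * (D/2)^2 * H  (cylinder volume)
Radius = D/2 = 22.3/2 = 11.15 cm
V = pi * 11.15^2 * 15.0 = 5858.5598 cm^3

Answer: 5858.5598 cm^3


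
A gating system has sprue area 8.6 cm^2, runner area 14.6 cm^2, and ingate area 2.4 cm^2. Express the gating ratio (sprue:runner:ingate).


Sprue:Runner:Ingate = 1 : 14.6/8.6 : 2.4/8.6 = 1:1.70:0.28

1:1.70:0.28


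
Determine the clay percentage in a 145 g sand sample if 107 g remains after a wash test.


Formula: Clay% = (W_total - W_washed) / W_total * 100
Clay mass = 145 - 107 = 38 g
Clay% = 38 / 145 * 100 = 26.2069%

26.2069%


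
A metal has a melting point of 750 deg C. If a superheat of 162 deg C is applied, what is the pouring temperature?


Formula: T_pour = T_melt + Superheat
T_pour = 750 + 162 = 912 deg C

912 deg C


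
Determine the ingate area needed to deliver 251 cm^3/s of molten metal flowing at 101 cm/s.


Formula: A_ingate = Q / v  (continuity equation)
A = 251 cm^3/s / 101 cm/s = 2.4851 cm^2

Final answer: 2.4851 cm^2


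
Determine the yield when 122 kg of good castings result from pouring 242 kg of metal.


Formula: Casting Yield = (W_good / W_total) * 100
Yield = (122 kg / 242 kg) * 100 = 50.4132%

Final answer: 50.4132%


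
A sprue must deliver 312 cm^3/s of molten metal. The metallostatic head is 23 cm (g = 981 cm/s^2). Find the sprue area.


Formula: v = sqrt(2*g*h), A = Q/v
Velocity: v = sqrt(2 * 981 * 23) = sqrt(45126) = 212.4288 cm/s
Sprue area: A = Q / v = 312 / 212.4288 = 1.4687 cm^2

1.4687 cm^2


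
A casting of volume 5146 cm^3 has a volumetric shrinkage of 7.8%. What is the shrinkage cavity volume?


Formula: V_shrink = V_casting * shrinkage_pct / 100
V_shrink = 5146 cm^3 * 7.8 / 100 = 401.3880 cm^3


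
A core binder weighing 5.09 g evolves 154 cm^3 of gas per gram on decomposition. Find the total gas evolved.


Formula: V_gas = W_binder * gas_evolution_rate
V = 5.09 g * 154 cm^3/g = 783.8600 cm^3

Final answer: 783.8600 cm^3


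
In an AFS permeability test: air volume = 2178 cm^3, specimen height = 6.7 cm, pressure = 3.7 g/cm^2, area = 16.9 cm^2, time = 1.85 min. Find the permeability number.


Formula: Permeability Number P = (V * H) / (p * A * t)
Numerator: V * H = 2178 * 6.7 = 14592.6
Denominator: p * A * t = 3.7 * 16.9 * 1.85 = 115.6805
P = 14592.6 / 115.6805 = 126.1457

126.1457


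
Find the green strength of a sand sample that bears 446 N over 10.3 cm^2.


Formula: Compressive Strength = Force / Area
Strength = 446 N / 10.3 cm^2 = 43.3010 N/cm^2

Final answer: 43.3010 N/cm^2


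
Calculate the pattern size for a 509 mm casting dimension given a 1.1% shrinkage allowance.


Formula: L_pattern = L_casting * (1 + shrinkage_rate/100)
Shrinkage factor = 1 + 1.1/100 = 1.011
L_pattern = 509 mm * 1.011 = 514.5990 mm

Answer: 514.5990 mm


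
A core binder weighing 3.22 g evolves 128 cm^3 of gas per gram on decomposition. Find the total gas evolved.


Formula: V_gas = W_binder * gas_evolution_rate
V = 3.22 g * 128 cm^3/g = 412.1600 cm^3

412.1600 cm^3


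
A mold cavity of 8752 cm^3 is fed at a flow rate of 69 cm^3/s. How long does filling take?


Formula: t_fill = V_mold / Q_flow
t = 8752 cm^3 / 69 cm^3/s = 126.8406 s

Final answer: 126.8406 s


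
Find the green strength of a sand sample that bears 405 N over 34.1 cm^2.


Formula: Compressive Strength = Force / Area
Strength = 405 N / 34.1 cm^2 = 11.8768 N/cm^2

11.8768 N/cm^2


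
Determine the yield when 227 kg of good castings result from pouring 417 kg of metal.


Formula: Casting Yield = (W_good / W_total) * 100
Yield = (227 kg / 417 kg) * 100 = 54.4365%

Answer: 54.4365%


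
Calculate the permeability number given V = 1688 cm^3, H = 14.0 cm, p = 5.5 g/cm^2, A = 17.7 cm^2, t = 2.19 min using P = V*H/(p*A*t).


Formula: Permeability Number P = (V * H) / (p * A * t)
Numerator: V * H = 1688 * 14.0 = 23632.0
Denominator: p * A * t = 5.5 * 17.7 * 2.19 = 213.1965
P = 23632.0 / 213.1965 = 110.8461


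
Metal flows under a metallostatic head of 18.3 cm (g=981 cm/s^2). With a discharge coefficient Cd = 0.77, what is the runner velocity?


Formula: v = Cd * sqrt(2 * g * h)  (Torricelli with discharge coefficient)
2*g*h = 2 * 981 * 18.3 = 35904.6 cm^2/s^2
sqrt(35904.6) = 189.48509 cm/s
v = 0.77 * 189.48509 = 145.9035 cm/s


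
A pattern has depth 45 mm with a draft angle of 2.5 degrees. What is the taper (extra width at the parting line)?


Formula: taper = depth * tan(draft_angle)
tan(2.5 deg) = 0.0436609
taper = 45 mm * 0.0436609 = 1.9647 mm

1.9647 mm


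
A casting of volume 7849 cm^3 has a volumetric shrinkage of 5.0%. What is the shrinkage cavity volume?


Formula: V_shrink = V_casting * shrinkage_pct / 100
V_shrink = 7849 cm^3 * 5.0 / 100 = 392.4500 cm^3

Answer: 392.4500 cm^3


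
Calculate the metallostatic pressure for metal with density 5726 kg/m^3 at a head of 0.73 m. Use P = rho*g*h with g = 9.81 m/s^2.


Formula: P = rho * g * h
rho * g = 5726 * 9.81 = 56172.06 N/m^3
P = 56172.06 * 0.73 = 41005.6038 Pa


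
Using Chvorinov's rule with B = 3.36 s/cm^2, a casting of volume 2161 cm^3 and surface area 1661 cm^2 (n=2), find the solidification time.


Formula: t_s = B * (V/A)^n  (Chvorinov's rule, n=2)
Modulus M = V/A = 2161/1661 = 1.301023 cm
M^2 = 1.301023^2 = 1.692661 cm^2
t_s = 3.36 * 1.692661 = 5.6873 s

Final answer: 5.6873 s


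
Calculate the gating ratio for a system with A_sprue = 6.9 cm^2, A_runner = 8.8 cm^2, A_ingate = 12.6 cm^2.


Sprue:Runner:Ingate = 1 : 8.8/6.9 : 12.6/6.9 = 1:1.28:1.83

Final answer: 1:1.28:1.83


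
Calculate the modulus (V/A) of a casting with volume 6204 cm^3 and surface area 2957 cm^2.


Formula: Casting Modulus M = V / A
M = 6204 cm^3 / 2957 cm^2 = 2.0981 cm

Answer: 2.0981 cm


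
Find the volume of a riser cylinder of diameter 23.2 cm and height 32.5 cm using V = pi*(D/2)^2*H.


Formula: V = pi * (D/2)^2 * H  (cylinder volume)
Radius = D/2 = 23.2/2 = 11.6 cm
V = pi * 11.6^2 * 32.5 = 13738.8130 cm^3

Final answer: 13738.8130 cm^3


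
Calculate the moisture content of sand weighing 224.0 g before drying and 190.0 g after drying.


Formula: MC = (W_wet - W_dry) / W_wet * 100
Water mass = 224.0 - 190.0 = 34.0 g
MC = 34.0 / 224.0 * 100 = 15.1786%

Answer: 15.1786%


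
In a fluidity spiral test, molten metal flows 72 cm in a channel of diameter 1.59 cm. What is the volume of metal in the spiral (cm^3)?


Formula: V = pi * (d/2)^2 * L  (cylinder volume)
Radius = 1.59/2 = 0.795 cm
V = pi * 0.795^2 * 72 = 142.9607 cm^3

Final answer: 142.9607 cm^3


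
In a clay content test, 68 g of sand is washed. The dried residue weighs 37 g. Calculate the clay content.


Formula: Clay% = (W_total - W_washed) / W_total * 100
Clay mass = 68 - 37 = 31 g
Clay% = 31 / 68 * 100 = 45.5882%

45.5882%


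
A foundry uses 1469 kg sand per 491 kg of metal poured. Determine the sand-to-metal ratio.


Formula: Sand-to-Metal Ratio = W_sand / W_metal
Ratio = 1469 kg / 491 kg = 2.9919

2.9919


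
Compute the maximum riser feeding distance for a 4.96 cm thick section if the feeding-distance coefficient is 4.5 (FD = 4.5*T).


Formula: FD = 4.5 * T  (riser feeding-distance rule)
FD = 4.5 * 4.96 cm = 22.3200 cm

22.3200 cm


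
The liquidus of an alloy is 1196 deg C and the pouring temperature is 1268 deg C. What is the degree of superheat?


Formula: Superheat = T_pour - T_melt
Superheat = 1268 - 1196 = 72 deg C


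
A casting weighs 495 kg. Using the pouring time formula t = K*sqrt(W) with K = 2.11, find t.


Formula: t = K * sqrt(W)
sqrt(W) = sqrt(495) = 22.24860
t = 2.11 * 22.24860 = 46.9445 s

Answer: 46.9445 s


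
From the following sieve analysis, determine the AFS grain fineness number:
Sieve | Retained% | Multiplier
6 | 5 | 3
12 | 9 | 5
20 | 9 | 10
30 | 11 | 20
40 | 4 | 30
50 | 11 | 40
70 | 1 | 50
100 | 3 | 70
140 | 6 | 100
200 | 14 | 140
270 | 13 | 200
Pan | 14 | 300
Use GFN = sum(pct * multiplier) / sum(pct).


Formula: GFN = sum(pct * multiplier) / sum(pct)
sum(pct * multiplier) = 10550
sum(pct) = 100
GFN = 10550 / 100 = 105.50

Answer: 105.50


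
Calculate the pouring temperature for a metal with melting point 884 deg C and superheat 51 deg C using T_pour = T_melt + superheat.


Formula: T_pour = T_melt + Superheat
T_pour = 884 + 51 = 935 deg C

Final answer: 935 deg C


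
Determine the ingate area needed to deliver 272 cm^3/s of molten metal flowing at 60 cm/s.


Formula: A_ingate = Q / v  (continuity equation)
A = 272 cm^3/s / 60 cm/s = 4.5333 cm^2


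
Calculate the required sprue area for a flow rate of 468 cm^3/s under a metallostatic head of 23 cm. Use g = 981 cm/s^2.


Formula: v = sqrt(2*g*h), A = Q/v
Velocity: v = sqrt(2 * 981 * 23) = sqrt(45126) = 212.4288 cm/s
Sprue area: A = Q / v = 468 / 212.4288 = 2.2031 cm^2

2.2031 cm^2


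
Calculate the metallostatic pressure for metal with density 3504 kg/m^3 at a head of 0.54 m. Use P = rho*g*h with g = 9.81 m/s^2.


Formula: P = rho * g * h
rho * g = 3504 * 9.81 = 34374.24 N/m^3
P = 34374.24 * 0.54 = 18562.0896 Pa


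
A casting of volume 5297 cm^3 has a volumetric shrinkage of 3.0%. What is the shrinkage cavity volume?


Formula: V_shrink = V_casting * shrinkage_pct / 100
V_shrink = 5297 cm^3 * 3.0 / 100 = 158.9100 cm^3

158.9100 cm^3


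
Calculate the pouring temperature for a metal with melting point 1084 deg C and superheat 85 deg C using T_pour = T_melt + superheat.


Formula: T_pour = T_melt + Superheat
T_pour = 1084 + 85 = 1169 deg C

Final answer: 1169 deg C


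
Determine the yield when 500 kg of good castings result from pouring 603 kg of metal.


Formula: Casting Yield = (W_good / W_total) * 100
Yield = (500 kg / 603 kg) * 100 = 82.9187%

Answer: 82.9187%


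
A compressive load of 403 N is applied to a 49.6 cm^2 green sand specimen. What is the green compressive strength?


Formula: Compressive Strength = Force / Area
Strength = 403 N / 49.6 cm^2 = 8.1250 N/cm^2


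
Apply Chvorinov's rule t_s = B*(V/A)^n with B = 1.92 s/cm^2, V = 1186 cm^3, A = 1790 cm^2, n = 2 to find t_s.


Formula: t_s = B * (V/A)^n  (Chvorinov's rule, n=2)
Modulus M = V/A = 1186/1790 = 0.662570 cm
M^2 = 0.662570^2 = 0.438999 cm^2
t_s = 1.92 * 0.438999 = 0.8429 s

0.8429 s


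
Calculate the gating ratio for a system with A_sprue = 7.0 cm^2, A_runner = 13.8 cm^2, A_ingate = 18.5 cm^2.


Sprue:Runner:Ingate = 1 : 13.8/7.0 : 18.5/7.0 = 1:1.97:2.64

Final answer: 1:1.97:2.64


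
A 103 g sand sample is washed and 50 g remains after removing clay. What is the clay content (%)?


Formula: Clay% = (W_total - W_washed) / W_total * 100
Clay mass = 103 - 50 = 53 g
Clay% = 53 / 103 * 100 = 51.4563%

Final answer: 51.4563%


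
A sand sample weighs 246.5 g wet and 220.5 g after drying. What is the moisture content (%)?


Formula: MC = (W_wet - W_dry) / W_wet * 100
Water mass = 246.5 - 220.5 = 26.0 g
MC = 26.0 / 246.5 * 100 = 10.5477%

10.5477%


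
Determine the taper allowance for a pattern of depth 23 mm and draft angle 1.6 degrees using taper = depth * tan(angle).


Formula: taper = depth * tan(draft_angle)
tan(1.6 deg) = 0.0279325
taper = 23 mm * 0.0279325 = 0.6424 mm

Answer: 0.6424 mm


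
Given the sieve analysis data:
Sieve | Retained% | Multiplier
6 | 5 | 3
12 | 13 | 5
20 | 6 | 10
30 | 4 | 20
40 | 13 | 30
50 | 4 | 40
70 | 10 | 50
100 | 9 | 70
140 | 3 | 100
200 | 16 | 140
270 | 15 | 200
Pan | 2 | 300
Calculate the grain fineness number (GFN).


Formula: GFN = sum(pct * multiplier) / sum(pct)
sum(pct * multiplier) = 8040
sum(pct) = 100
GFN = 8040 / 100 = 80.40

80.40


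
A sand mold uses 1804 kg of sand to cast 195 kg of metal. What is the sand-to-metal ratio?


Formula: Sand-to-Metal Ratio = W_sand / W_metal
Ratio = 1804 kg / 195 kg = 9.2513

Final answer: 9.2513


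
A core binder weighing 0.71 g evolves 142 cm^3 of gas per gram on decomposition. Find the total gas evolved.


Formula: V_gas = W_binder * gas_evolution_rate
V = 0.71 g * 142 cm^3/g = 100.8200 cm^3

Final answer: 100.8200 cm^3


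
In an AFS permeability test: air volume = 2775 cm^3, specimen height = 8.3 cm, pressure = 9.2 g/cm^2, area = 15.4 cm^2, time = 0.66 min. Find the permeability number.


Formula: Permeability Number P = (V * H) / (p * A * t)
Numerator: V * H = 2775 * 8.3 = 23032.5
Denominator: p * A * t = 9.2 * 15.4 * 0.66 = 93.5088
P = 23032.5 / 93.5088 = 246.3137

246.3137


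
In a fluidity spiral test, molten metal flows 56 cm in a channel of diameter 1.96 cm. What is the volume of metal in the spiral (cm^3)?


Formula: V = pi * (d/2)^2 * L  (cylinder volume)
Radius = 1.96/2 = 0.98 cm
V = pi * 0.98^2 * 56 = 168.9624 cm^3


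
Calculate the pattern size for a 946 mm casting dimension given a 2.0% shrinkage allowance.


Formula: L_pattern = L_casting * (1 + shrinkage_rate/100)
Shrinkage factor = 1 + 2.0/100 = 1.02
L_pattern = 946 mm * 1.02 = 964.9200 mm


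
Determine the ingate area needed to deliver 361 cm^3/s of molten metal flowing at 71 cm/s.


Formula: A_ingate = Q / v  (continuity equation)
A = 361 cm^3/s / 71 cm/s = 5.0845 cm^2

Final answer: 5.0845 cm^2


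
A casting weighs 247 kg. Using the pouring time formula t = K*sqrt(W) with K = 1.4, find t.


Formula: t = K * sqrt(W)
sqrt(W) = sqrt(247) = 15.71623
t = 1.4 * 15.71623 = 22.0027 s


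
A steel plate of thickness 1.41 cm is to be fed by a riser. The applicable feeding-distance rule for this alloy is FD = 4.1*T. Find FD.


Formula: FD = 4.1 * T  (riser feeding-distance rule)
FD = 4.1 * 1.41 cm = 5.7810 cm

Final answer: 5.7810 cm


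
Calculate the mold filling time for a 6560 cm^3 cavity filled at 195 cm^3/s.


Formula: t_fill = V_mold / Q_flow
t = 6560 cm^3 / 195 cm^3/s = 33.6410 s


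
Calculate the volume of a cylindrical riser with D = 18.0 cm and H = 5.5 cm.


Formula: V = pi * (D/2)^2 * H  (cylinder volume)
Radius = D/2 = 18.0/2 = 9.0 cm
V = pi * 9.0^2 * 5.5 = 1399.5795 cm^3

Final answer: 1399.5795 cm^3


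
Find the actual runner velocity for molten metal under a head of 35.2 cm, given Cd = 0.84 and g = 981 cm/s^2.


Formula: v = Cd * sqrt(2 * g * h)  (Torricelli with discharge coefficient)
2*g*h = 2 * 981 * 35.2 = 69062.4 cm^2/s^2
sqrt(69062.4) = 262.79726 cm/s
v = 0.84 * 262.79726 = 220.7497 cm/s

Answer: 220.7497 cm/s


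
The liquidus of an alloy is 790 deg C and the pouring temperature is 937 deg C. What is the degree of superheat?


Formula: Superheat = T_pour - T_melt
Superheat = 937 - 790 = 147 deg C


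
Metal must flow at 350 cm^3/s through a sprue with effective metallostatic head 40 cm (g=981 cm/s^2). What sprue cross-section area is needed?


Formula: v = sqrt(2*g*h), A = Q/v
Velocity: v = sqrt(2 * 981 * 40) = sqrt(78480) = 280.1428 cm/s
Sprue area: A = Q / v = 350 / 280.1428 = 1.2494 cm^2


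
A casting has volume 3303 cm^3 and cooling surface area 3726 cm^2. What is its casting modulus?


Formula: Casting Modulus M = V / A
M = 3303 cm^3 / 3726 cm^2 = 0.8865 cm

Final answer: 0.8865 cm


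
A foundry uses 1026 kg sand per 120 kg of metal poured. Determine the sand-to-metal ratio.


Formula: Sand-to-Metal Ratio = W_sand / W_metal
Ratio = 1026 kg / 120 kg = 8.5500

Answer: 8.5500


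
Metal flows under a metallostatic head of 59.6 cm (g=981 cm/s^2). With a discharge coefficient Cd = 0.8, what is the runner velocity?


Formula: v = Cd * sqrt(2 * g * h)  (Torricelli with discharge coefficient)
2*g*h = 2 * 981 * 59.6 = 116935.2 cm^2/s^2
sqrt(116935.2) = 341.95789 cm/s
v = 0.8 * 341.95789 = 273.5663 cm/s

Final answer: 273.5663 cm/s


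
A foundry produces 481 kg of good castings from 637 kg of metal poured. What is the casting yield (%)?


Formula: Casting Yield = (W_good / W_total) * 100
Yield = (481 kg / 637 kg) * 100 = 75.5102%

75.5102%


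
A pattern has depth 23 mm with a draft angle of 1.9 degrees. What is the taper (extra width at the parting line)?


Formula: taper = depth * tan(draft_angle)
tan(1.9 deg) = 0.0331734
taper = 23 mm * 0.0331734 = 0.7630 mm

Final answer: 0.7630 mm


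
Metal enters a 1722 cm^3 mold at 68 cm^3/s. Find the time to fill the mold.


Formula: t_fill = V_mold / Q_flow
t = 1722 cm^3 / 68 cm^3/s = 25.3235 s

25.3235 s


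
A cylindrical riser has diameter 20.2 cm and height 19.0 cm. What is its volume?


Formula: V = pi * (D/2)^2 * H  (cylinder volume)
Radius = D/2 = 20.2/2 = 10.1 cm
V = pi * 10.1^2 * 19.0 = 6089.0035 cm^3

6089.0035 cm^3


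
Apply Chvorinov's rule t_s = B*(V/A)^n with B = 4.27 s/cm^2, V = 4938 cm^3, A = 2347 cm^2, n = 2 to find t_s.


Formula: t_s = B * (V/A)^n  (Chvorinov's rule, n=2)
Modulus M = V/A = 4938/2347 = 2.103963 cm
M^2 = 2.103963^2 = 4.426660 cm^2
t_s = 4.27 * 4.426660 = 18.9018 s

Answer: 18.9018 s


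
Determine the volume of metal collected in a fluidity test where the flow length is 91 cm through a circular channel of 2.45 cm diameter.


Formula: V = pi * (d/2)^2 * L  (cylinder volume)
Radius = 2.45/2 = 1.225 cm
V = pi * 1.225^2 * 91 = 429.0061 cm^3

Answer: 429.0061 cm^3


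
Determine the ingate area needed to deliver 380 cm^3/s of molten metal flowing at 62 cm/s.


Formula: A_ingate = Q / v  (continuity equation)
A = 380 cm^3/s / 62 cm/s = 6.1290 cm^2


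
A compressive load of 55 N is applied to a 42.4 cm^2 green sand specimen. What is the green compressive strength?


Formula: Compressive Strength = Force / Area
Strength = 55 N / 42.4 cm^2 = 1.2972 N/cm^2


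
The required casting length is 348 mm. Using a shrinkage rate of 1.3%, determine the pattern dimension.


Formula: L_pattern = L_casting * (1 + shrinkage_rate/100)
Shrinkage factor = 1 + 1.3/100 = 1.013
L_pattern = 348 mm * 1.013 = 352.5240 mm

Final answer: 352.5240 mm


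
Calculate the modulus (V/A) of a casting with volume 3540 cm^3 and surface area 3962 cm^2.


Formula: Casting Modulus M = V / A
M = 3540 cm^3 / 3962 cm^2 = 0.8935 cm

0.8935 cm


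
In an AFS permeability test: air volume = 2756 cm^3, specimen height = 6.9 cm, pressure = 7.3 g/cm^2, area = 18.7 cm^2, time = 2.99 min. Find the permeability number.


Formula: Permeability Number P = (V * H) / (p * A * t)
Numerator: V * H = 2756 * 6.9 = 19016.4
Denominator: p * A * t = 7.3 * 18.7 * 2.99 = 408.1649
P = 19016.4 / 408.1649 = 46.5900

Final answer: 46.5900


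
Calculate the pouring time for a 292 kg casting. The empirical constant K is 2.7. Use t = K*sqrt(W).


Formula: t = K * sqrt(W)
sqrt(W) = sqrt(292) = 17.08801
t = 2.7 * 17.08801 = 46.1376 s

Answer: 46.1376 s


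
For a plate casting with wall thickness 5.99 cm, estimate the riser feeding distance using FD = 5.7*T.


Formula: FD = 5.7 * T  (riser feeding-distance rule)
FD = 5.7 * 5.99 cm = 34.1430 cm

Final answer: 34.1430 cm


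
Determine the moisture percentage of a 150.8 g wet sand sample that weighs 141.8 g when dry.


Formula: MC = (W_wet - W_dry) / W_wet * 100
Water mass = 150.8 - 141.8 = 9.0 g
MC = 9.0 / 150.8 * 100 = 5.9682%

5.9682%


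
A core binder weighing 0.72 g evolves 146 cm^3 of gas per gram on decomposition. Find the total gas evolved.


Formula: V_gas = W_binder * gas_evolution_rate
V = 0.72 g * 146 cm^3/g = 105.1200 cm^3

105.1200 cm^3


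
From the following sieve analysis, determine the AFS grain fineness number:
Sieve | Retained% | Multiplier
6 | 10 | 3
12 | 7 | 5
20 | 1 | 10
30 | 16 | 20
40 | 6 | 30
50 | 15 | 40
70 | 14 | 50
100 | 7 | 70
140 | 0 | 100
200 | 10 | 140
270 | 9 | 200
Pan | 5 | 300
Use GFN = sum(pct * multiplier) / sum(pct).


Formula: GFN = sum(pct * multiplier) / sum(pct)
sum(pct * multiplier) = 7065
sum(pct) = 100
GFN = 7065 / 100 = 70.65


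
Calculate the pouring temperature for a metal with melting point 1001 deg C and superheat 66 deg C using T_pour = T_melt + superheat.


Formula: T_pour = T_melt + Superheat
T_pour = 1001 + 66 = 1067 deg C

1067 deg C


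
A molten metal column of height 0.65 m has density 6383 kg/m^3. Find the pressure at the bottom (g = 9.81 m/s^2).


Formula: P = rho * g * h
rho * g = 6383 * 9.81 = 62617.23 N/m^3
P = 62617.23 * 0.65 = 40701.1995 Pa

Answer: 40701.1995 Pa


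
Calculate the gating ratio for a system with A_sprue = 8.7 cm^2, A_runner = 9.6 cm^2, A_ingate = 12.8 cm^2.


Sprue:Runner:Ingate = 1 : 9.6/8.7 : 12.8/8.7 = 1:1.10:1.47


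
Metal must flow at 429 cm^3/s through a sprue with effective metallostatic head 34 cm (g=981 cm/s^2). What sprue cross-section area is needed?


Formula: v = sqrt(2*g*h), A = Q/v
Velocity: v = sqrt(2 * 981 * 34) = sqrt(66708) = 258.2789 cm/s
Sprue area: A = Q / v = 429 / 258.2789 = 1.6610 cm^2

1.6610 cm^2


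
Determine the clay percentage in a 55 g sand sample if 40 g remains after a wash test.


Formula: Clay% = (W_total - W_washed) / W_total * 100
Clay mass = 55 - 40 = 15 g
Clay% = 15 / 55 * 100 = 27.2727%


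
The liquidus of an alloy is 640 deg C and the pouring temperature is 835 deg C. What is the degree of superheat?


Formula: Superheat = T_pour - T_melt
Superheat = 835 - 640 = 195 deg C

Final answer: 195 deg C


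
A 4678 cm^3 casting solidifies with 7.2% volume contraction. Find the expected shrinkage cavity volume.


Formula: V_shrink = V_casting * shrinkage_pct / 100
V_shrink = 4678 cm^3 * 7.2 / 100 = 336.8160 cm^3

Answer: 336.8160 cm^3


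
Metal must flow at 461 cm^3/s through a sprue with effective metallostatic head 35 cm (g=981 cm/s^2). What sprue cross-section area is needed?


Formula: v = sqrt(2*g*h), A = Q/v
Velocity: v = sqrt(2 * 981 * 35) = sqrt(68670) = 262.0496 cm/s
Sprue area: A = Q / v = 461 / 262.0496 = 1.7592 cm^2


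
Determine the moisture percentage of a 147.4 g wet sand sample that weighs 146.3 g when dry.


Formula: MC = (W_wet - W_dry) / W_wet * 100
Water mass = 147.4 - 146.3 = 1.1 g
MC = 1.1 / 147.4 * 100 = 0.7463%

Final answer: 0.7463%


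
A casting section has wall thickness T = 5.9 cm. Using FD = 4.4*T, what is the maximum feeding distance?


Formula: FD = 4.4 * T  (riser feeding-distance rule)
FD = 4.4 * 5.9 cm = 25.9600 cm


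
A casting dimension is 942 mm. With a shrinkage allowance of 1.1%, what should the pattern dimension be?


Formula: L_pattern = L_casting * (1 + shrinkage_rate/100)
Shrinkage factor = 1 + 1.1/100 = 1.011
L_pattern = 942 mm * 1.011 = 952.3620 mm

Answer: 952.3620 mm


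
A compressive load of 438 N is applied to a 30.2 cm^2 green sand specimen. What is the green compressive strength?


Formula: Compressive Strength = Force / Area
Strength = 438 N / 30.2 cm^2 = 14.5033 N/cm^2


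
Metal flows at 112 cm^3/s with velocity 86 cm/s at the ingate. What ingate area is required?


Formula: A_ingate = Q / v  (continuity equation)
A = 112 cm^3/s / 86 cm/s = 1.3023 cm^2


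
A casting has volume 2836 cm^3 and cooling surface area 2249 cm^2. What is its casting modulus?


Formula: Casting Modulus M = V / A
M = 2836 cm^3 / 2249 cm^2 = 1.2610 cm

Final answer: 1.2610 cm


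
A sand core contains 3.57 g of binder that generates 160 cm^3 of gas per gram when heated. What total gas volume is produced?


Formula: V_gas = W_binder * gas_evolution_rate
V = 3.57 g * 160 cm^3/g = 571.2000 cm^3


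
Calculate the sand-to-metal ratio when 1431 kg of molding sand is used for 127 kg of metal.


Formula: Sand-to-Metal Ratio = W_sand / W_metal
Ratio = 1431 kg / 127 kg = 11.2677

Final answer: 11.2677


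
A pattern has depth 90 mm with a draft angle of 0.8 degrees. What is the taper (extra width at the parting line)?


Formula: taper = depth * tan(draft_angle)
tan(0.8 deg) = 0.0139635
taper = 90 mm * 0.0139635 = 1.2567 mm


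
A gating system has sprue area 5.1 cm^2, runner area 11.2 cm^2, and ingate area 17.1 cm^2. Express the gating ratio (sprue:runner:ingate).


Sprue:Runner:Ingate = 1 : 11.2/5.1 : 17.1/5.1 = 1:2.20:3.35

Final answer: 1:2.20:3.35


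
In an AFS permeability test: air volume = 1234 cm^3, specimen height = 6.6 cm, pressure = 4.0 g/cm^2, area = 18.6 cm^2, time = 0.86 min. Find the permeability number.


Formula: Permeability Number P = (V * H) / (p * A * t)
Numerator: V * H = 1234 * 6.6 = 8144.4
Denominator: p * A * t = 4.0 * 18.6 * 0.86 = 63.984
P = 8144.4 / 63.984 = 127.2881

Answer: 127.2881


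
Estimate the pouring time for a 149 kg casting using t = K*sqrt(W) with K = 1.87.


Formula: t = K * sqrt(W)
sqrt(W) = sqrt(149) = 12.20656
t = 1.87 * 12.20656 = 22.8263 s

Answer: 22.8263 s


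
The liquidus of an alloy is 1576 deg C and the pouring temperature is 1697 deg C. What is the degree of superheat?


Formula: Superheat = T_pour - T_melt
Superheat = 1697 - 1576 = 121 deg C

121 deg C


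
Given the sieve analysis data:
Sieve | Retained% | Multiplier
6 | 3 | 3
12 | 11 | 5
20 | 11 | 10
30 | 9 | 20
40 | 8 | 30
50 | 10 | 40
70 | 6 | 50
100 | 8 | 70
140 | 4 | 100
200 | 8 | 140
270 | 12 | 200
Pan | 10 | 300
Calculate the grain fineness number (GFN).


Formula: GFN = sum(pct * multiplier) / sum(pct)
sum(pct * multiplier) = 8774
sum(pct) = 100
GFN = 8774 / 100 = 87.74

Final answer: 87.74


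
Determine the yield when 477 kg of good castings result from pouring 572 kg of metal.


Formula: Casting Yield = (W_good / W_total) * 100
Yield = (477 kg / 572 kg) * 100 = 83.3916%


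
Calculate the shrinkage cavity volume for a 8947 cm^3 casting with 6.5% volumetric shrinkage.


Formula: V_shrink = V_casting * shrinkage_pct / 100
V_shrink = 8947 cm^3 * 6.5 / 100 = 581.5550 cm^3


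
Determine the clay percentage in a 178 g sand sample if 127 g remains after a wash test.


Formula: Clay% = (W_total - W_washed) / W_total * 100
Clay mass = 178 - 127 = 51 g
Clay% = 51 / 178 * 100 = 28.6517%

Answer: 28.6517%


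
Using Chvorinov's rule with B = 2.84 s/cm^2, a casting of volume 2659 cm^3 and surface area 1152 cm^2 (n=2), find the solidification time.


Formula: t_s = B * (V/A)^n  (Chvorinov's rule, n=2)
Modulus M = V/A = 2659/1152 = 2.308160 cm
M^2 = 2.308160^2 = 5.327603 cm^2
t_s = 2.84 * 5.327603 = 15.1304 s

Answer: 15.1304 s


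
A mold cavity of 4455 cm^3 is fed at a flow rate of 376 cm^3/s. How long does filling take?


Formula: t_fill = V_mold / Q_flow
t = 4455 cm^3 / 376 cm^3/s = 11.8484 s

11.8484 s


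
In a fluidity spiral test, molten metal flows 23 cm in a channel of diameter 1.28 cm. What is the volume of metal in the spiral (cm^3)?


Formula: V = pi * (d/2)^2 * L  (cylinder volume)
Radius = 1.28/2 = 0.64 cm
V = pi * 0.64^2 * 23 = 29.5963 cm^3

Answer: 29.5963 cm^3


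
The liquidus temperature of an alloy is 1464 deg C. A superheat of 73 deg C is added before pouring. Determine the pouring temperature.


Formula: T_pour = T_melt + Superheat
T_pour = 1464 + 73 = 1537 deg C


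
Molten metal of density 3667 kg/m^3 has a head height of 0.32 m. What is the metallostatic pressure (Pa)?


Formula: P = rho * g * h
rho * g = 3667 * 9.81 = 35973.27 N/m^3
P = 35973.27 * 0.32 = 11511.4464 Pa


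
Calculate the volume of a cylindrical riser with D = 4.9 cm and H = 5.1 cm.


Formula: V = pi * (D/2)^2 * H  (cylinder volume)
Radius = D/2 = 4.9/2 = 2.45 cm
V = pi * 2.45^2 * 5.1 = 96.1728 cm^3

Answer: 96.1728 cm^3


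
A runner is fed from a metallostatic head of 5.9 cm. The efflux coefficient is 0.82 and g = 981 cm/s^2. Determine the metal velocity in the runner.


Formula: v = Cd * sqrt(2 * g * h)  (Torricelli with discharge coefficient)
2*g*h = 2 * 981 * 5.9 = 11575.8 cm^2/s^2
sqrt(11575.8) = 107.59089 cm/s
v = 0.82 * 107.59089 = 88.2245 cm/s

88.2245 cm/s


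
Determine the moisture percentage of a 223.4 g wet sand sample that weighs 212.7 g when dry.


Formula: MC = (W_wet - W_dry) / W_wet * 100
Water mass = 223.4 - 212.7 = 10.7 g
MC = 10.7 / 223.4 * 100 = 4.7896%

Answer: 4.7896%


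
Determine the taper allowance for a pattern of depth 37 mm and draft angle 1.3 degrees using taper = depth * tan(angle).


Formula: taper = depth * tan(draft_angle)
tan(1.3 deg) = 0.0226932
taper = 37 mm * 0.0226932 = 0.8396 mm

0.8396 mm


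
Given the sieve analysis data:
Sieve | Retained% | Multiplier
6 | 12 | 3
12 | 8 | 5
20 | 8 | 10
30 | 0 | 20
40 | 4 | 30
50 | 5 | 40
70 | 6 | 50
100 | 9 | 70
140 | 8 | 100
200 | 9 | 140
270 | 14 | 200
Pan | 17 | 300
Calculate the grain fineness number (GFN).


Formula: GFN = sum(pct * multiplier) / sum(pct)
sum(pct * multiplier) = 11366
sum(pct) = 100
GFN = 11366 / 100 = 113.66


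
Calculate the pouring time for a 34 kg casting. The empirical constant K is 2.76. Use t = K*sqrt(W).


Formula: t = K * sqrt(W)
sqrt(W) = sqrt(34) = 5.83095
t = 2.76 * 5.83095 = 16.0934 s

Answer: 16.0934 s


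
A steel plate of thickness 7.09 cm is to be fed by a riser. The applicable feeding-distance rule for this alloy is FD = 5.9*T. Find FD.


Formula: FD = 5.9 * T  (riser feeding-distance rule)
FD = 5.9 * 7.09 cm = 41.8310 cm


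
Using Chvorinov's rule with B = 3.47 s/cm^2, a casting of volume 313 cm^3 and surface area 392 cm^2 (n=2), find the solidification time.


Formula: t_s = B * (V/A)^n  (Chvorinov's rule, n=2)
Modulus M = V/A = 313/392 = 0.798469 cm
M^2 = 0.798469^2 = 0.637553 cm^2
t_s = 3.47 * 0.637553 = 2.2123 s


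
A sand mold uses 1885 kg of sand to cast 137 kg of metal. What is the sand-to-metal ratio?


Formula: Sand-to-Metal Ratio = W_sand / W_metal
Ratio = 1885 kg / 137 kg = 13.7591


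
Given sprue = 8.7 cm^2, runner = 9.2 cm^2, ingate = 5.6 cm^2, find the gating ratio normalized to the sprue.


Sprue:Runner:Ingate = 1 : 9.2/8.7 : 5.6/8.7 = 1:1.06:0.64

1:1.06:0.64


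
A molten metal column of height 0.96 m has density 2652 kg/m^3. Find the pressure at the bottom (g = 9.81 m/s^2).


Formula: P = rho * g * h
rho * g = 2652 * 9.81 = 26016.12 N/m^3
P = 26016.12 * 0.96 = 24975.4752 Pa

Final answer: 24975.4752 Pa


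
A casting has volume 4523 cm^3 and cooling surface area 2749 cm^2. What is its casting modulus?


Formula: Casting Modulus M = V / A
M = 4523 cm^3 / 2749 cm^2 = 1.6453 cm

Answer: 1.6453 cm


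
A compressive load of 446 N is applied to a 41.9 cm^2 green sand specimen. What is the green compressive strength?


Formula: Compressive Strength = Force / Area
Strength = 446 N / 41.9 cm^2 = 10.6444 N/cm^2


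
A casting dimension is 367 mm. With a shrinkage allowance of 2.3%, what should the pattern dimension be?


Formula: L_pattern = L_casting * (1 + shrinkage_rate/100)
Shrinkage factor = 1 + 2.3/100 = 1.023
L_pattern = 367 mm * 1.023 = 375.4410 mm


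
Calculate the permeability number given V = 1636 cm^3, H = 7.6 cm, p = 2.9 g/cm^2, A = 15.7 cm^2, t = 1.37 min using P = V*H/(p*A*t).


Formula: Permeability Number P = (V * H) / (p * A * t)
Numerator: V * H = 1636 * 7.6 = 12433.6
Denominator: p * A * t = 2.9 * 15.7 * 1.37 = 62.3761
P = 12433.6 / 62.3761 = 199.3328


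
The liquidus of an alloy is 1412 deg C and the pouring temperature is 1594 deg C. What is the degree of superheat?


Formula: Superheat = T_pour - T_melt
Superheat = 1594 - 1412 = 182 deg C

Answer: 182 deg C


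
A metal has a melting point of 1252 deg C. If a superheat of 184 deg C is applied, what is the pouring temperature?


Formula: T_pour = T_melt + Superheat
T_pour = 1252 + 184 = 1436 deg C

1436 deg C


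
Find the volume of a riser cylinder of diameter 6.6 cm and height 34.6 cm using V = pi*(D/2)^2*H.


Formula: V = pi * (D/2)^2 * H  (cylinder volume)
Radius = D/2 = 6.6/2 = 3.3 cm
V = pi * 3.3^2 * 34.6 = 1183.7333 cm^3


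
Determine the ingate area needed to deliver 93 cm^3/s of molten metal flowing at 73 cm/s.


Formula: A_ingate = Q / v  (continuity equation)
A = 93 cm^3/s / 73 cm/s = 1.2740 cm^2


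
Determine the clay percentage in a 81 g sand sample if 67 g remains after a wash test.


Formula: Clay% = (W_total - W_washed) / W_total * 100
Clay mass = 81 - 67 = 14 g
Clay% = 14 / 81 * 100 = 17.2840%


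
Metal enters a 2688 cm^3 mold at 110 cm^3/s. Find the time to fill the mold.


Formula: t_fill = V_mold / Q_flow
t = 2688 cm^3 / 110 cm^3/s = 24.4364 s

Final answer: 24.4364 s


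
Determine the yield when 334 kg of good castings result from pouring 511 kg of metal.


Formula: Casting Yield = (W_good / W_total) * 100
Yield = (334 kg / 511 kg) * 100 = 65.3620%

65.3620%


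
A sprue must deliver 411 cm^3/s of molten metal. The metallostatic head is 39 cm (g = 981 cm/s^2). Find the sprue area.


Formula: v = sqrt(2*g*h), A = Q/v
Velocity: v = sqrt(2 * 981 * 39) = sqrt(76518) = 276.6189 cm/s
Sprue area: A = Q / v = 411 / 276.6189 = 1.4858 cm^2

1.4858 cm^2
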